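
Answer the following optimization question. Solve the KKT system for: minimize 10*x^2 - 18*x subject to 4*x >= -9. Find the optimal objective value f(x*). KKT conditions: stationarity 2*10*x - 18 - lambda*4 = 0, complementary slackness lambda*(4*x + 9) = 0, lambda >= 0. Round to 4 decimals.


Step 1: Try lambda = 0 (constraint inactive).
Stationarity: 2*10*x - 18 = 0
x* = 18/(2*10) = 0.9
Check constraint: 4*0.9 = 3.6 >= -9 -- satisfied.
Step 2: Compute optimal value.
f(x*) = 10*0.9^2 - 18*0.9 = -8.1


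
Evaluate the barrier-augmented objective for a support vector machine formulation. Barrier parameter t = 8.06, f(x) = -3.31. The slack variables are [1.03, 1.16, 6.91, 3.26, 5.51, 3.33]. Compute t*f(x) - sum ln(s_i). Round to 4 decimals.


Step 1: Compute log-barrier.
ln values: [0.0296, 0.1484, 1.933, 1.1817, 1.7066, 1.203]
phi = -(0.0296 + 0.1484 + 1.933 + 1.1817 + 1.7066 + 1.203) = -6.2022
Step 2: Compute augmented objective.
t*f(x) = 8.06*-3.31 = -26.6786
Total = -26.6786 - 6.2022 = -32.8808


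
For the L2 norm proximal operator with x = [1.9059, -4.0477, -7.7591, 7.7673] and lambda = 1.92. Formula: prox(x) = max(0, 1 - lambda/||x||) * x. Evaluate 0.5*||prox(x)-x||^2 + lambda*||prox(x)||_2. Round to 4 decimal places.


Step 1: Compute ||x||.
||x|| = 11.8554
Step 2: Compute scaling factor.
scale = max(0, 1 - 1.92/11.8554) = 0.838
Step 3: prox(x) = [1.5972, -3.3922, -6.5025, 6.5094]
||prox(x)|| = 9.9354
Step 4: Proximal objective.
0.5*||prox-x||^2 = 1.8432
lambda*||prox|| = 19.076
Total = 20.9192


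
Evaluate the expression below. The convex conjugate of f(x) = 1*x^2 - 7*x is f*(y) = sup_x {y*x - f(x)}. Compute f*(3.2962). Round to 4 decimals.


f*(y) = sup_x {y*x - a*x^2 - b*x} = sup_x {(y-b)*x - a*x^2}
FOC: (y - b) - 2a*x = 0 => x* = (y - b)/(2a)
x* = (3.2962 + 7)/(2*1) = 5.1481
f*(3.2962) = (y-b)^2/(4a) = (3.2962 + 7)^2/(4*1)
= 106.0117/4 = 26.5029


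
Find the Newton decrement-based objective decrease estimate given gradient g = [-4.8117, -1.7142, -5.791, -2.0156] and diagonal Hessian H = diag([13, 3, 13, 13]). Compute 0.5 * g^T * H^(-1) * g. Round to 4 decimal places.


Step 1: H is diagonal, so H^(-1) * g = [-0.3701, -0.5714, -0.4455, -0.155].
Step 2: g^T H^(-1) g = sum_i g_i^2 / H_ii
  = (-4.8117)^2/13 + (-1.7142)^2/3 + (-5.791)^2/13 + (-2.0156)^2/13
  = 1.781 + 0.9795 + 2.5797 + 0.3125 = 5.6526
Step 3: Objective decrease = 0.5 * g^T H^(-1) g = 2.8263


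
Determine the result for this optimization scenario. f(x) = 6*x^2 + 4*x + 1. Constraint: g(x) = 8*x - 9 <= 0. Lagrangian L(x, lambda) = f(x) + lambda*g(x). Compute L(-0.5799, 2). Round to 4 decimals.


Step 1: Evaluate f(x).
f(-0.5799) = 6*(-0.5799)^2 + 4*(-0.5799) + 1 = 0.6981
Step 2: Evaluate g(x).
g(-0.5799) = 8*-0.5799 - 9 = -13.6392
Step 3: Compute Lagrangian.
L = 0.6981 + 2*-13.6392 = -26.5803


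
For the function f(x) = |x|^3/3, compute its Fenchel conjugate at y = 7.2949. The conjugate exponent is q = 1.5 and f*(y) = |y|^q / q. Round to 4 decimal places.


The conjugate exponent q satisfies 1/p + 1/q = 1.
p = 3, so q = 3/(3 - 1) = 1.5
|y|^q = 7.2949^1.5 = 19.7028
f*(7.2949) = 19.7028 / 1.5 = 13.1352


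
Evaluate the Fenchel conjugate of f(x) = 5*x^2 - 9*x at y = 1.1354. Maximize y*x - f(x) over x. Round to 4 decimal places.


f*(y) = sup_x {y*x - a*x^2 - b*x} = sup_x {(y-b)*x - a*x^2}
FOC: (y - b) - 2a*x = 0 => x* = (y - b)/(2a)
x* = (1.1354 + 9)/(2*5) = 1.0135
f*(1.1354) = (y-b)^2/(4a) = (1.1354 + 9)^2/(4*5)
= 102.7263/20 = 5.1363


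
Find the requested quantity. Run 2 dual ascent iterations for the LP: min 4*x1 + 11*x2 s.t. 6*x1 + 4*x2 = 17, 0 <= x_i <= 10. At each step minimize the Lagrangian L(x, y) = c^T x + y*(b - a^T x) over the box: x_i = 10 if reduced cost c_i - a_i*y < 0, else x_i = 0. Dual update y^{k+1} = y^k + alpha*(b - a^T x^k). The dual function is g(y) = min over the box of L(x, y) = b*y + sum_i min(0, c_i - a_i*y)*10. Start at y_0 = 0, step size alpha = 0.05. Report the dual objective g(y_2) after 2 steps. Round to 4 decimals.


Dual ascent for LP: min 4*x1 + 11*x2, 6*x1 + 4*x2 = 17, 0 <= x_i <= 10
Step 1: y^k = 0.0, reduced costs: (4.0, 11.0)
  x^k = (0.0, 0.0), subgradient = b - a^T x = 17.0
  y^{k+1} = 0.0 + 0.05*17.0 = 0.85
Step 2: y^k = 0.85, reduced costs: (-1.1, 7.6)
  x^k = (10.0, 0.0), subgradient = b - a^T x = -43.0
  y^{k+1} = 0.85 + 0.05*-43.0 = -1.3
Dual objective at y_2 = -1.3: reduced costs (11.8, 16.2), box minimizer x = (0.0, 0.0)
g(y_2) = b*y + (c1 - a1*y)*x1 + (c2 - a2*y)*x2 = 17*(-1.3) + 11.8*0.0 + 16.2*0.0 = -22.1 + 0.0 + 0.0 = -22.1


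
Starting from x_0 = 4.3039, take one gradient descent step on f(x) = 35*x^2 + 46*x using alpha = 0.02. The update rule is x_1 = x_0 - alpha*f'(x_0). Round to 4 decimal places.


We compute the gradient at x_0 and apply the update.
f'(x) = 70*x + 46
f'(4.3039) = 70*4.3039 + 46 = 347.273
x_1 = 4.3039 - 0.02*347.273 = -2.6416


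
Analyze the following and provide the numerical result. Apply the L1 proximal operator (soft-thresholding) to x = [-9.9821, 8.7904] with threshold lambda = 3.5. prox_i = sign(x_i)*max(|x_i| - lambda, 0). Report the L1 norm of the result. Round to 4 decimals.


Soft-thresholding with lambda = 3.5:
prox(-9.9821) = sign(-9.9821)*max(|-9.9821| - 3.5, 0) = -6.4821
prox(8.7904) = sign(8.7904)*max(|8.7904| - 3.5, 0) = 5.2904
prox(x) = [-6.4821, 5.2904]
||prox(x)||_1 = 6.4821 + 5.2904 = 11.7725


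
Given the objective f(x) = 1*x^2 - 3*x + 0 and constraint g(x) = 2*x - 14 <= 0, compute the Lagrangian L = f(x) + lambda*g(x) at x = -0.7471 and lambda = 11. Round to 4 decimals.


Step 1: Evaluate f(x).
f(-0.7471) = 1*(-0.7471)^2 - 3*(-0.7471) + 0 = 2.7995
Step 2: Evaluate g(x).
g(-0.7471) = 2*-0.7471 - 14 = -15.4942
Step 3: Compute Lagrangian.
L = 2.7995 + 11*-15.4942 = -167.6367


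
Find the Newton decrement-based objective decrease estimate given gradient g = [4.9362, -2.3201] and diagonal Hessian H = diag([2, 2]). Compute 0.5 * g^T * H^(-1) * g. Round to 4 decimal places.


Step 1: H is diagonal, so H^(-1) * g = [2.4681, -1.1601].
Step 2: g^T H^(-1) g = sum_i g_i^2 / H_ii
  = (4.9362)^2/2 + (-2.3201)^2/2
  = 12.183 + 2.6914 = 14.8745
Step 3: Objective decrease = 0.5 * g^T H^(-1) g = 7.4372


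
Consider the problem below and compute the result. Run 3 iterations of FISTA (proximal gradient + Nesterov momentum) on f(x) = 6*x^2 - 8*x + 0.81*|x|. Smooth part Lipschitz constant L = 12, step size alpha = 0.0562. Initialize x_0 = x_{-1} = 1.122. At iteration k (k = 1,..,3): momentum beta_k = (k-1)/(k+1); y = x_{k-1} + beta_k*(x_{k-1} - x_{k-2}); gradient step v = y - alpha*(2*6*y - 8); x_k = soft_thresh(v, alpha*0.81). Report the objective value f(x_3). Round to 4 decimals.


FISTA on f(x) = 6*x^2 - 8*x + 0.81*|x|
L = 12, alpha = 0.0562
Iteration 1: beta = 0.0, y = 1.122 + 0.0*(1.122 - 1.122) = 1.122
  grad(y) = 5.464, v = y - alpha*grad = 0.8149
  prox(v) = soft_thresh(0.8149, 0.0455) = 0.7694
Iteration 2: beta = 0.3333, y = 0.7694 + 0.3333*(0.7694 - 1.122) = 0.6519
  grad(y) = -0.1776, v = y - alpha*grad = 0.6618
  prox(v) = soft_thresh(0.6618, 0.0455) = 0.6163
Iteration 3: beta = 0.5, y = 0.6163 + 0.5*(0.6163 - 0.7694) = 0.5398
  grad(y) = -1.5225, v = y - alpha*grad = 0.6254
  prox(v) = soft_thresh(0.6254, 0.0455) = 0.5798
f(x_3) = 6*0.5798^2 - 8*0.5798 + 0.81*|0.5798| = -2.1518


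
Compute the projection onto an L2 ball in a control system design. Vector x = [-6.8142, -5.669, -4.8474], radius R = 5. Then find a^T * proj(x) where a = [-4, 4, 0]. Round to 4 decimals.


Step 1: Compute ||x|| (intermediates to 6 decimals).
||x|| = sqrt((-6.8142)^2 + (-5.669)^2 + (-4.8474)^2) = 10.102879
Step 2: Project.
Since ||x|| > R, scale = R/||x|| = 5/10.102879 = 0.494908, proj(x) = scale * x
proj(x) = [-3.372402, -2.805633, -2.399017]
Step 3: Dot product.
a^T * proj(x) = -4*(-3.372402) + 4*(-2.805633) + 0*(-2.399017) = 2.2671


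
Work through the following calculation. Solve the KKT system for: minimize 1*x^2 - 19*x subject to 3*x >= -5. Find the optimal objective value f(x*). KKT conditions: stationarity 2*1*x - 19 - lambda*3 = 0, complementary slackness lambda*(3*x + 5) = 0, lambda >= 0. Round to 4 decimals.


Step 1: Try lambda = 0 (constraint inactive).
Stationarity: 2*1*x - 19 = 0
x* = 19/(2*1) = 9.5
Check constraint: 3*9.5 = 28.5 >= -5 -- satisfied.
Step 2: Compute optimal value.
f(x*) = 1*9.5^2 - 19*9.5 = -90.25


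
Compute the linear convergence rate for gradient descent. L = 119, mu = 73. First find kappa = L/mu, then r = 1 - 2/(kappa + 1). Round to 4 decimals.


Step 1: Compute the condition number.
kappa = L/mu = 119/73 = 1.6301
Step 2: Compute the convergence rate.
r = 1 - 2/(kappa + 1) = 1 - 2*mu/(L + mu) = (L - mu)/(L + mu) = 46/192 = 0.2396


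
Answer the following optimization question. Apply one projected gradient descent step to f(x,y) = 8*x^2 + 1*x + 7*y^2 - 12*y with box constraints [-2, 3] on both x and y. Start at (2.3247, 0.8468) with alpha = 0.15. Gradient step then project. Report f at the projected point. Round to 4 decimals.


Step 1: Compute gradient at (2.3247, 0.8468).
grad_x = 2*8*2.3247 + 1 = 38.1952
grad_y = 2*7*0.8468 - 12 = -0.1448
Step 2: Gradient step.
x_raw = 2.3247 - 0.15*38.1952 = -3.4046
y_raw = 0.8468 - 0.15*-0.1448 = 0.8685
Step 3: Project onto [-2, 3].
x_proj = clip(-3.4046) = -2.0
y_proj = clip(0.8685) = 0.8685
Step 4: Evaluate f.
f(-2.0, 0.8685) = 24.858


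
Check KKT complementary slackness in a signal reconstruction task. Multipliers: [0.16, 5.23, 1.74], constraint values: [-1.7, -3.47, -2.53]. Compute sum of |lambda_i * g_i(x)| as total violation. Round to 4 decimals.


KKT complementary slackness check:
lambda_1 * g_1 = 0.16 * -1.7 = -0.272
lambda_2 * g_2 = 5.23 * -3.47 = -18.1481
lambda_3 * g_3 = 1.74 * -2.53 = -4.4022
Total violation = 0.272 + 18.1481 + 4.4022 = 22.8223


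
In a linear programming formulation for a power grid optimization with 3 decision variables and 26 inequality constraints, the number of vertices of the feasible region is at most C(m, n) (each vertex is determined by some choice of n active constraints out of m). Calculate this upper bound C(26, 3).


Each vertex corresponds to some choice of n active constraints out of m, so the number of vertices is at most C(m, n) = m! / (n!(m-n)!).
m = 26, n = 3
Numerator: 26 * 25 * 24
Denominator: 3! = 6
C(26, 3) = 2600


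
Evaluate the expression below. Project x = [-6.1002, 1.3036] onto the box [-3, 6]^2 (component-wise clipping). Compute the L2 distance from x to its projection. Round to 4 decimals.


Project each component onto [-3, 6].
clip(-6.1002) = -3.0, clip(1.3036) = 1.3036
Projection = [-3.0, 1.3036]
Squared diffs: [9.6112, 0.0]
Distance = sqrt(9.6112) = 3.1002


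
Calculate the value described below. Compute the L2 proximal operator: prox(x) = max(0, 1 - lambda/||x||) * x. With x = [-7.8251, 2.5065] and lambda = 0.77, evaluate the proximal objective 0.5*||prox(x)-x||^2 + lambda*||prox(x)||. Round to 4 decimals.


Step 1: Compute ||x||.
||x|| = 8.2167
Step 2: Compute scaling factor.
scale = max(0, 1 - 0.77/8.2167) = 0.9063
Step 3: prox(x) = [-7.0918, 2.2716]
||prox(x)|| = 7.4467
Step 4: Proximal objective.
0.5*||prox-x||^2 = 0.2965
lambda*||prox|| = 5.734
Total = 6.0304


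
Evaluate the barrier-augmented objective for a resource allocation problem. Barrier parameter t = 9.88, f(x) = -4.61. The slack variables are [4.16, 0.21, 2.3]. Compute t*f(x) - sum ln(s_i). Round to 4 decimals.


Step 1: Compute log-barrier.
ln values: [1.4255, -1.5606, 0.8329]
phi = -(1.4255 - 1.5606 + 0.8329) = -0.6978
Step 2: Compute augmented objective.
t*f(x) = 9.88*-4.61 = -45.5468
Total = -45.5468 - 0.6978 = -46.2446


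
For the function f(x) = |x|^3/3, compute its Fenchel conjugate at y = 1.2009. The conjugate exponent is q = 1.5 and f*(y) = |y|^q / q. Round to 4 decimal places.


The conjugate exponent q satisfies 1/p + 1/q = 1.
p = 3, so q = 3/(3 - 1) = 1.5
|y|^q = 1.2009^1.5 = 1.316
f*(1.2009) = 1.316 / 1.5 = 0.8773


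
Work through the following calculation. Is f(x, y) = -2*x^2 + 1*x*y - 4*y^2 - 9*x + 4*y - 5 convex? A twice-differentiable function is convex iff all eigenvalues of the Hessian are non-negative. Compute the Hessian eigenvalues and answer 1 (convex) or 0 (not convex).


The Hessian of f(x,y) = -2*x^2 + 1*x*y - 4*y^2 - 9*x + 4*y - 5 is:
H = [[-4, 1], [1, -8]]
Trace = -4 - 8 = -12
Determinant = -4*-8 - (1)^2 = 31
Discriminant = (-12)^2 - 4*31 = 20.0
Eigenvalues: lambda_1 = -8.2361, lambda_2 = -3.7639
The function is not convex.

0


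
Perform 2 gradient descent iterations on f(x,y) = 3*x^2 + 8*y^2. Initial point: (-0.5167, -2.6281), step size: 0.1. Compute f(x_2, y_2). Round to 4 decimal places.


Gradient descent on f(x,y) = 3*x^2 + 8*y^2.
Starting point: (-0.5167, -2.6281), alpha = 0.1
Step 1: grad_x = 2*3*-0.5167 = -3.1002, grad_y = 2*8*-2.6281 = -42.0496
  x_1 = -0.5167 - 0.1*-3.1002 = -0.2067
  y_1 = -2.6281 - 0.1*-42.0496 = 1.5769
Step 2: grad_x = 2*3*-0.2067 = -1.2401, grad_y = 2*8*1.5769 = 25.2298
  x_2 = -0.2067 - 0.1*-1.2401 = -0.0827
  y_2 = 1.5769 - 0.1*25.2298 = -0.9461
f(-0.0827, -0.9461) = 3*(-0.0827)^2 + 8*(-0.9461)^2 = 7.1816


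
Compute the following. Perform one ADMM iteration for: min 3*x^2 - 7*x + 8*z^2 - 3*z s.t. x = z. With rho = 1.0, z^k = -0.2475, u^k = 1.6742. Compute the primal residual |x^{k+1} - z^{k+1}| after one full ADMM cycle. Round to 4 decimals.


ADMM iteration with rho = 1.0, z^k = -0.2475, u^k = 1.6742
Step 1: x-update.
Minimize 3*x^2 - 7*x + (1.0/2)*(x + 0.2475 + 1.6742)^2
FOC: (2*3 + 1.0)*x = 7 + 1.0*(-0.2475 - 1.6742)
x^{k+1} = 0.7255
Step 2: z-update.
Minimize 8*z^2 - 3*z + (1.0/2)*(0.7255 - z + 1.6742)^2
FOC: (2*8 + 1.0)*z = 3 + 1.0*(0.7255 + 1.6742)
z^{k+1} = 0.3176
Step 3: u-update.
u^{k+1} = 1.6742 + 0.7255 - 0.3176 = 2.082
Step 4: Primal residual = |0.7255 - 0.3176| = 0.4078


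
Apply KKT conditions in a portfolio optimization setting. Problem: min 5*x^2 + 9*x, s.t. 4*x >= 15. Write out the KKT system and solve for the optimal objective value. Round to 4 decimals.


Step 1: Try lambda = 0 (constraint inactive).
x_unc = -9/(2*5) = -0.9
Check: 4*-0.9 = -3.6 < 15 -- violated!
Step 2: Constraint must be active: 4*x = 15
x* = 15/4 = 3.75
lambda = (2*5*3.75 + 9)/4 = 11.625
Step 3: Compute optimal value.
f(x*) = 5*3.75^2 + 9*3.75 = 104.0625


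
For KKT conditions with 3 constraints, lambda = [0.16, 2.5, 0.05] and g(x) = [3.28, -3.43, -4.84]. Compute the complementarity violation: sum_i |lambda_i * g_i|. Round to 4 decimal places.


KKT complementary slackness check:
lambda_1 * g_1 = 0.16 * 3.28 = 0.5248
lambda_2 * g_2 = 2.5 * -3.43 = -8.575
lambda_3 * g_3 = 0.05 * -4.84 = -0.242
Total violation = 0.5248 + 8.575 + 0.242 = 9.3418


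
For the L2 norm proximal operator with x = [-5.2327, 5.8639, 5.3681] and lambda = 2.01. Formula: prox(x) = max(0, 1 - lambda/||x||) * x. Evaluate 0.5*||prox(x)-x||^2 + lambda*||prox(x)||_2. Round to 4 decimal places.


Step 1: Compute ||x||.
||x|| = 9.5175
Step 2: Compute scaling factor.
scale = max(0, 1 - 2.01/9.5175) = 0.7888
Step 3: prox(x) = [-4.1276, 4.6255, 4.2344]
||prox(x)|| = 7.5075
Step 4: Proximal objective.
0.5*||prox-x||^2 = 2.0201
lambda*||prox|| = 15.0901
Total = 17.1101


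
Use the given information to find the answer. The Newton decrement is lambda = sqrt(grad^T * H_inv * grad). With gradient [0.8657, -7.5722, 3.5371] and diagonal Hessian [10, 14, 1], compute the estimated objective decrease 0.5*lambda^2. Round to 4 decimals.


Step 1: H is diagonal, so H^(-1) * g = [0.0866, -0.5409, 3.5371].
Step 2: g^T H^(-1) g = sum_i g_i^2 / H_ii
  = (0.8657)^2/10 + (-7.5722)^2/14 + (3.5371)^2/1
  = 0.0749 + 4.0956 + 12.5111 = 16.6816
Step 3: Objective decrease = 0.5 * g^T H^(-1) g = 8.3408


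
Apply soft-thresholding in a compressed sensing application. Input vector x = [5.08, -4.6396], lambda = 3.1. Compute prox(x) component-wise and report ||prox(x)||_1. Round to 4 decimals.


Soft-thresholding with lambda = 3.1:
prox(5.08) = sign(5.08)*max(|5.08| - 3.1, 0) = 1.98
prox(-4.6396) = sign(-4.6396)*max(|-4.6396| - 3.1, 0) = -1.5396
prox(x) = [1.98, -1.5396]
||prox(x)||_1 = 1.98 + 1.5396 = 3.5196


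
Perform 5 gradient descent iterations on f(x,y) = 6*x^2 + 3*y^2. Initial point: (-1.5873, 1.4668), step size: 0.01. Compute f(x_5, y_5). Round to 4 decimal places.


Gradient descent on f(x,y) = 6*x^2 + 3*y^2.
Starting point: (-1.5873, 1.4668), alpha = 0.01
Step 1: grad_x = 2*6*-1.5873 = -19.0476, grad_y = 2*3*1.4668 = 8.8008
  x_1 = -1.5873 - 0.01*-19.0476 = -1.3968
  y_1 = 1.4668 - 0.01*8.8008 = 1.3788
Step 2: grad_x = 2*6*-1.3968 = -16.7619, grad_y = 2*3*1.3788 = 8.2728
  x_2 = -1.3968 - 0.01*-16.7619 = -1.2292
  y_2 = 1.3788 - 0.01*8.2728 = 1.2961
Step 3: grad_x = 2*6*-1.2292 = -14.7505, grad_y = 2*3*1.2961 = 7.7764
  x_3 = -1.2292 - 0.01*-14.7505 = -1.0817
  y_3 = 1.2961 - 0.01*7.7764 = 1.2183
Step 4: grad_x = 2*6*-1.0817 = -12.9804, grad_y = 2*3*1.2183 = 7.3098
  x_4 = -1.0817 - 0.01*-12.9804 = -0.9519
  y_4 = 1.2183 - 0.01*7.3098 = 1.1452
Step 5: grad_x = 2*6*-0.9519 = -11.4228, grad_y = 2*3*1.1452 = 6.8712
  x_5 = -0.9519 - 0.01*-11.4228 = -0.8377
  y_5 = 1.1452 - 0.01*6.8712 = 1.0765
f(-0.8377, 1.0765) = 6*(-0.8377)^2 + 3*1.0765^2 = 7.6866


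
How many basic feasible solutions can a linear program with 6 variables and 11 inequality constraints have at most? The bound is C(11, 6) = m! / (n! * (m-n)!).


Each vertex corresponds to some choice of n active constraints out of m, so the number of vertices is at most C(m, n) = m! / (n!(m-n)!).
m = 11, n = 6
Numerator: 11 * 10 * 9 * 8 * 7 * 6
Denominator: 6! = 720
C(11, 6) = 462


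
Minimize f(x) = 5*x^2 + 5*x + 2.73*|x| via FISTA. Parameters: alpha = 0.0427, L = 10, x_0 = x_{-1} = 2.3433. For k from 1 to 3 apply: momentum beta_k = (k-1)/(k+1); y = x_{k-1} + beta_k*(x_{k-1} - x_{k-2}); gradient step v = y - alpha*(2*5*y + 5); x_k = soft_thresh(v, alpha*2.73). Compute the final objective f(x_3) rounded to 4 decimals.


FISTA on f(x) = 5*x^2 + 5*x + 2.73*|x|
L = 10, alpha = 0.0427
Iteration 1: beta = 0.0, y = 2.3433 + 0.0*(2.3433 - 2.3433) = 2.3433
  grad(y) = 28.433, v = y - alpha*grad = 1.1292
  prox(v) = soft_thresh(1.1292, 0.1166) = 1.0126
Iteration 2: beta = 0.3333, y = 1.0126 + 0.3333*(1.0126 - 2.3433) = 0.5691
  grad(y) = 10.6909, v = y - alpha*grad = 0.1126
  prox(v) = soft_thresh(0.1126, 0.1166) = 0.0
Iteration 3: beta = 0.5, y = 0.0 + 0.5*(0.0 - 1.0126) = -0.5063
  grad(y) = -0.0632, v = y - alpha*grad = -0.5036
  prox(v) = soft_thresh(-0.5036, 0.1166) = -0.3871
f(x_3) = 5*(-0.3871)^2 + 5*(-0.3871) + 2.73*|-0.3871| = -0.1296


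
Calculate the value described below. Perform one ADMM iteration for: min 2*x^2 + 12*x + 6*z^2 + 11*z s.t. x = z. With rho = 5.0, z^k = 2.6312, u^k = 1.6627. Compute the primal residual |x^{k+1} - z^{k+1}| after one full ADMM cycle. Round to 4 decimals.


ADMM iteration with rho = 5.0, z^k = 2.6312, u^k = 1.6627
Step 1: x-update.
Minimize 2*x^2 + 12*x + (5.0/2)*(x - 2.6312 + 1.6627)^2
FOC: (2*2 + 5.0)*x = -12 + 5.0*(2.6312 - 1.6627)
x^{k+1} = -0.7953
Step 2: z-update.
Minimize 6*z^2 + 11*z + (5.0/2)*(-0.7953 - z + 1.6627)^2
FOC: (2*6 + 5.0)*z = -11 + 5.0*(-0.7953 + 1.6627)
z^{k+1} = -0.3919
Step 3: u-update.
u^{k+1} = 1.6627 - 0.7953 + 0.3919 = 1.2594
Step 4: Primal residual = |-0.7953 + 0.3919| = 0.4033


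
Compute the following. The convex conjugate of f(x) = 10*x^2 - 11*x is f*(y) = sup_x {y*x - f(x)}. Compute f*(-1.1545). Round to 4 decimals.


f*(y) = sup_x {y*x - a*x^2 - b*x} = sup_x {(y-b)*x - a*x^2}
FOC: (y - b) - 2a*x = 0 => x* = (y - b)/(2a)
x* = (-1.1545 + 11)/(2*10) = 0.4923
f*(-1.1545) = (y-b)^2/(4a) = (-1.1545 + 11)^2/(4*10)
= 96.9339/40 = 2.4233


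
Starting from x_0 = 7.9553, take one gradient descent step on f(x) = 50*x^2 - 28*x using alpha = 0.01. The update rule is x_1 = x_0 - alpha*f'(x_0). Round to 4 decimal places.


We compute the gradient at x_0 and apply the update.
f'(x) = 100*x - 28
f'(7.9553) = 100*7.9553 - 28 = 767.53
x_1 = 7.9553 - 0.01*767.53 = 0.28


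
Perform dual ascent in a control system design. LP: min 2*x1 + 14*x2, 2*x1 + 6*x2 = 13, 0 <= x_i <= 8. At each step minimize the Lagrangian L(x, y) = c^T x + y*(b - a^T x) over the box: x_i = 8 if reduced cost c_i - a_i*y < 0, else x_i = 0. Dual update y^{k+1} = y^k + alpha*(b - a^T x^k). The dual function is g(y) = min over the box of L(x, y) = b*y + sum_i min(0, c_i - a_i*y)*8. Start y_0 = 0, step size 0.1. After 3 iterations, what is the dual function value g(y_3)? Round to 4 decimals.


Dual ascent for LP: min 2*x1 + 14*x2, 2*x1 + 6*x2 = 13, 0 <= x_i <= 8
Step 1: y^k = 0.0, reduced costs: (2.0, 14.0)
  x^k = (0.0, 0.0), subgradient = b - a^T x = 13.0
  y^{k+1} = 0.0 + 0.1*13.0 = 1.3
Step 2: y^k = 1.3, reduced costs: (-0.6, 6.2)
  x^k = (8.0, 0.0), subgradient = b - a^T x = -3.0
  y^{k+1} = 1.3 + 0.1*-3.0 = 1.0
Step 3: y^k = 1.0, reduced costs: (0.0, 8.0)
  x^k = (0.0, 0.0), subgradient = b - a^T x = 13.0
  y^{k+1} = 1.0 + 0.1*13.0 = 2.3
Dual objective at y_3 = 2.3: reduced costs (-2.6, 0.2), box minimizer x = (8.0, 0.0)
g(y_3) = b*y + (c1 - a1*y)*x1 + (c2 - a2*y)*x2 = 13*2.3 + (-2.6)*8.0 + 0.2*0.0 = 29.9 - 20.8 + 0.0 = 9.1


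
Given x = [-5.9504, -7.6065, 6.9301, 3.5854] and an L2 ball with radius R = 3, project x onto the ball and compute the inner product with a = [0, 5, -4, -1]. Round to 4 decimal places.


Step 1: Compute ||x|| (intermediates to 6 decimals).
||x|| = sqrt((-5.9504)^2 + (-7.6065)^2 + 6.9301^2 + 3.5854^2) = 12.415614
Step 2: Project.
Since ||x|| > R, scale = R/||x|| = 3/12.415614 = 0.241631, proj(x) = scale * x
proj(x) = [-1.437801, -1.837966, 1.674527, 0.866344]
Step 3: Dot product.
a^T * proj(x) = 0*(-1.437801) + 5*(-1.837966) - 4*1.674527 - 1*0.866344 = -16.7543


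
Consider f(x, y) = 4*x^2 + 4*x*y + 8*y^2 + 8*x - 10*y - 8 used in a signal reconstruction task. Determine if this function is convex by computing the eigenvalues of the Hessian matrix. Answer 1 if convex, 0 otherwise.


The Hessian of f(x,y) = 4*x^2 + 4*x*y + 8*y^2 + 8*x - 10*y - 8 is:
H = [[8, 4], [4, 16]]
Trace = 8 + 16 = 24
Determinant = 8*16 - (4)^2 = 112
Discriminant = (24)^2 - 4*112 = 128.0
Eigenvalues: lambda_1 = 6.3431, lambda_2 = 17.6569
The function is convex.

1


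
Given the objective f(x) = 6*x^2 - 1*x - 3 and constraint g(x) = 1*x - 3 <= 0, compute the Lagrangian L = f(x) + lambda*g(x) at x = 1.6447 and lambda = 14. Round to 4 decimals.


Step 1: Evaluate f(x).
f(1.6447) = 6*1.6447^2 - 1*1.6447 - 3 = 11.5855
Step 2: Evaluate g(x).
g(1.6447) = 1*1.6447 - 3 = -1.3553
Step 3: Compute Lagrangian.
L = 11.5855 + 14*-1.3553 = -7.3887


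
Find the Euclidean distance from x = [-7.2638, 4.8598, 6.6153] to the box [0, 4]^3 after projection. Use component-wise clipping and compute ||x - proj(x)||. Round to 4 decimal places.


Project each component onto [0, 4].
clip(-7.2638) = 0.0, clip(4.8598) = 4.0, clip(6.6153) = 4.0
Projection = [0.0, 4.0, 4.0]
Squared diffs: [52.7628, 0.7393, 6.8398]
Distance = sqrt(60.3419) = 7.768


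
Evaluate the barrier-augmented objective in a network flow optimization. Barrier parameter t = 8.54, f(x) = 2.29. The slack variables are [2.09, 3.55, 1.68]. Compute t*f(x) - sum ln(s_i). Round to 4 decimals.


Step 1: Compute log-barrier.
ln values: [0.7372, 1.2669, 0.5188]
phi = -(0.7372 + 1.2669 + 0.5188) = -2.5229
Step 2: Compute augmented objective.
t*f(x) = 8.54*2.29 = 19.5566
Total = 19.5566 - 2.5229 = 17.0337


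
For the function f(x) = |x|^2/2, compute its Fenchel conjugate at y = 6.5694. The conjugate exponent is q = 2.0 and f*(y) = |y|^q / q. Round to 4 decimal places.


The conjugate exponent q satisfies 1/p + 1/q = 1.
p = 2, so q = 2/(2 - 1) = 2.0
|y|^q = 6.5694^2.0 = 43.157
f*(6.5694) = 43.157 / 2.0 = 21.5785


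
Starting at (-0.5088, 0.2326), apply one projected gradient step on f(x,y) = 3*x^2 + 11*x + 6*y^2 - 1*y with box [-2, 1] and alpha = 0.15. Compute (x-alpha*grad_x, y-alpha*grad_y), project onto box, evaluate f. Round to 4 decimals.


Step 1: Compute gradient at (-0.5088, 0.2326).
grad_x = 2*3*-0.5088 + 11 = 7.9472
grad_y = 2*6*0.2326 - 1 = 1.7912
Step 2: Gradient step.
x_raw = -0.5088 - 0.15*7.9472 = -1.7009
y_raw = 0.2326 - 0.15*1.7912 = -0.0361
Step 3: Project onto [-2, 1].
x_proj = clip(-1.7009) = -1.7009
y_proj = clip(-0.0361) = -0.0361
Step 4: Evaluate f.
f(-1.7009, -0.0361) = -9.9868


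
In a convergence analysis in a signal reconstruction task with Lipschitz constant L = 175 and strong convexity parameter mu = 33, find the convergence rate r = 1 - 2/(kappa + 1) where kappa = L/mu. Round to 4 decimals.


Step 1: Compute the condition number.
kappa = L/mu = 175/33 = 5.303
Step 2: Compute the convergence rate.
r = 1 - 2/(kappa + 1) = 1 - 2*mu/(L + mu) = (L - mu)/(L + mu) = 142/208 = 0.6827


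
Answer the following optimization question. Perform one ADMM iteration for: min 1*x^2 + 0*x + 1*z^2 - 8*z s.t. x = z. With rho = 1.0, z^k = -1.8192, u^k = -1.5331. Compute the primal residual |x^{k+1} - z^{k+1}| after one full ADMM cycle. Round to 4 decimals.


ADMM iteration with rho = 1.0, z^k = -1.8192, u^k = -1.5331
Step 1: x-update.
Minimize 1*x^2 + 0*x + (1.0/2)*(x + 1.8192 - 1.5331)^2
FOC: (2*1 + 1.0)*x = 0 + 1.0*(-1.8192 + 1.5331)
x^{k+1} = -0.0954
Step 2: z-update.
Minimize 1*z^2 - 8*z + (1.0/2)*(-0.0954 - z - 1.5331)^2
FOC: (2*1 + 1.0)*z = 8 + 1.0*(-0.0954 - 1.5331)
z^{k+1} = 2.1238
Step 3: u-update.
u^{k+1} = -1.5331 - 0.0954 - 2.1238 = -3.7523
Step 4: Primal residual = |-0.0954 - 2.1238| = 2.2192


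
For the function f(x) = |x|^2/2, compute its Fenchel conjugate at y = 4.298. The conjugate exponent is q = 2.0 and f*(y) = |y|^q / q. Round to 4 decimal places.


The conjugate exponent q satisfies 1/p + 1/q = 1.
p = 2, so q = 2/(2 - 1) = 2.0
|y|^q = 4.298^2.0 = 18.4728
f*(4.298) = 18.4728 / 2.0 = 9.2364


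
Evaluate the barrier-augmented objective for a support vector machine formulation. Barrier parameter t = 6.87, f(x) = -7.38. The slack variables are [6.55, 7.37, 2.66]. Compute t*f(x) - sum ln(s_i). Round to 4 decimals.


Step 1: Compute log-barrier.
ln values: [1.8795, 1.9974, 0.9783]
phi = -(1.8795 + 1.9974 + 0.9783) = -4.8552
Step 2: Compute augmented objective.
t*f(x) = 6.87*-7.38 = -50.7006
Total = -50.7006 - 4.8552 = -55.5558


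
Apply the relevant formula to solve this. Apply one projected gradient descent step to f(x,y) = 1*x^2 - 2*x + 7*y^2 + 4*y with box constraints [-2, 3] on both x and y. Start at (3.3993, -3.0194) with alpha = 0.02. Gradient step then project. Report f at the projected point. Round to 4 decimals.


Step 1: Compute gradient at (3.3993, -3.0194).
grad_x = 2*1*3.3993 - 2 = 4.7986
grad_y = 2*7*-3.0194 + 4 = -38.2716
Step 2: Gradient step.
x_raw = 3.3993 - 0.02*4.7986 = 3.3033
y_raw = -3.0194 - 0.02*-38.2716 = -2.254
Step 3: Project onto [-2, 3].
x_proj = clip(3.3033) = 3.0
y_proj = clip(-2.254) = -2.0
Step 4: Evaluate f.
f(3.0, -2.0) = 23.0


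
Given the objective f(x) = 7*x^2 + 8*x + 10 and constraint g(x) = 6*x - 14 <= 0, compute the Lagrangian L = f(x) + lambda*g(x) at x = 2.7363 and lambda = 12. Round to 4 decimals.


Step 1: Evaluate f(x).
f(2.7363) = 7*2.7363^2 + 8*2.7363 + 10 = 84.3018
Step 2: Evaluate g(x).
g(2.7363) = 6*2.7363 - 14 = 2.4178
Step 3: Compute Lagrangian.
L = 84.3018 + 12*2.4178 = 113.3154


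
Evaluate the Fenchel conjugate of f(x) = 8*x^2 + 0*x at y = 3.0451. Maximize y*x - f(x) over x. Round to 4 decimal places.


f*(y) = sup_x {y*x - a*x^2 - b*x} = sup_x {(y-b)*x - a*x^2}
FOC: (y - b) - 2a*x = 0 => x* = (y - b)/(2a)
x* = (3.0451 - 0)/(2*8) = 0.1903
f*(3.0451) = (y-b)^2/(4a) = (3.0451 - 0)^2/(4*8)
= 9.2726/32 = 0.2898


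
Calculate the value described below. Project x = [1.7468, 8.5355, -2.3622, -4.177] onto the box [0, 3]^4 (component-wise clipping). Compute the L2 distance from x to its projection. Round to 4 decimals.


Project each component onto [0, 3].
clip(1.7468) = 1.7468, clip(8.5355) = 3.0, clip(-2.3622) = 0.0, clip(-4.177) = 0.0
Projection = [1.7468, 3.0, 0.0, 0.0]
Squared diffs: [0.0, 30.6418, 5.58, 17.4473]
Distance = sqrt(53.6691) = 7.3259


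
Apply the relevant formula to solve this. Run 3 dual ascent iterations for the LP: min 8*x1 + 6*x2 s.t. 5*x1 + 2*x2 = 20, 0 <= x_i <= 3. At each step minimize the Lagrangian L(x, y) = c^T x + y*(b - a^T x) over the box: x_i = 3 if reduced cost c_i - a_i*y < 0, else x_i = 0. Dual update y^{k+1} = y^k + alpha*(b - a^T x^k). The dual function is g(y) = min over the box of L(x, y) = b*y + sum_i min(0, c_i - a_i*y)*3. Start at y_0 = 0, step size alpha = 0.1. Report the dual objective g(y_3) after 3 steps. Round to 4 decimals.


Dual ascent for LP: min 8*x1 + 6*x2, 5*x1 + 2*x2 = 20, 0 <= x_i <= 3
Step 1: y^k = 0.0, reduced costs: (8.0, 6.0)
  x^k = (0.0, 0.0), subgradient = b - a^T x = 20.0
  y^{k+1} = 0.0 + 0.1*20.0 = 2.0
Step 2: y^k = 2.0, reduced costs: (-2.0, 2.0)
  x^k = (3.0, 0.0), subgradient = b - a^T x = 5.0
  y^{k+1} = 2.0 + 0.1*5.0 = 2.5
Step 3: y^k = 2.5, reduced costs: (-4.5, 1.0)
  x^k = (3.0, 0.0), subgradient = b - a^T x = 5.0
  y^{k+1} = 2.5 + 0.1*5.0 = 3.0
Dual objective at y_3 = 3.0: reduced costs (-7.0, 0.0), box minimizer x = (3.0, 0.0)
g(y_3) = b*y + (c1 - a1*y)*x1 + (c2 - a2*y)*x2 = 20*3.0 + (-7.0)*3.0 + 0.0*0.0 = 60.0 - 21.0 + 0.0 = 39.0


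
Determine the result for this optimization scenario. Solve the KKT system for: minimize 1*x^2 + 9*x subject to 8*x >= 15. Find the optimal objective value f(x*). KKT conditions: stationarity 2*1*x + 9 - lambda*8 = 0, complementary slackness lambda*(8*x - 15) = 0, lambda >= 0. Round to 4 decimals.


Step 1: Try lambda = 0 (constraint inactive).
x_unc = -9/(2*1) = -4.5
Check: 8*-4.5 = -36.0 < 15 -- violated!
Step 2: Constraint must be active: 8*x = 15
x* = 15/8 = 1.875
lambda = (2*1*1.875 + 9)/8 = 1.5938
Step 3: Compute optimal value.
f(x*) = 1*1.875^2 + 9*1.875 = 20.3906


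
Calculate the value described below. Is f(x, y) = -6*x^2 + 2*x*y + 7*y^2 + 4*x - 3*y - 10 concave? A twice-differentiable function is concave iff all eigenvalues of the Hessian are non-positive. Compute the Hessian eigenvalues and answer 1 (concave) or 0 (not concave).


The Hessian of f(x,y) = -6*x^2 + 2*x*y + 7*y^2 + 4*x - 3*y - 10 is:
H = [[-12, 2], [2, 14]]
Trace = -12 + 14 = 2
Determinant = -12*14 - (2)^2 = -172
Discriminant = (2)^2 - 4*-172 = 692.0
Eigenvalues: lambda_1 = -12.1529, lambda_2 = 14.1529
The function is not concave.

0


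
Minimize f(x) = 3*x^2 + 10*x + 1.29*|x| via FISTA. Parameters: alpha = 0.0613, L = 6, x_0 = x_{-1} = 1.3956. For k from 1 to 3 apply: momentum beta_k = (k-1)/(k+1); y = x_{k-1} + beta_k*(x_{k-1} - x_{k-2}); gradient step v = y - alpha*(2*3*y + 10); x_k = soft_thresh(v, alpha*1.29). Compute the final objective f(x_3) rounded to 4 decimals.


FISTA on f(x) = 3*x^2 + 10*x + 1.29*|x|
L = 6, alpha = 0.0613
Iteration 1: beta = 0.0, y = 1.3956 + 0.0*(1.3956 - 1.3956) = 1.3956
  grad(y) = 18.3736, v = y - alpha*grad = 0.2693
  prox(v) = soft_thresh(0.2693, 0.0791) = 0.1902
Iteration 2: beta = 0.3333, y = 0.1902 + 0.3333*(0.1902 - 1.3956) = -0.2116
  grad(y) = 8.7306, v = y - alpha*grad = -0.7468
  prox(v) = soft_thresh(-0.7468, 0.0791) = -0.6677
Iteration 3: beta = 0.5, y = -0.6677 + 0.5*(-0.6677 - 0.1902) = -1.0966
  grad(y) = 3.4202, v = y - alpha*grad = -1.3063
  prox(v) = soft_thresh(-1.3063, 0.0791) = -1.2272
f(x_3) = 3*(-1.2272)^2 + 10*(-1.2272) + 1.29*|-1.2272| = -6.1709


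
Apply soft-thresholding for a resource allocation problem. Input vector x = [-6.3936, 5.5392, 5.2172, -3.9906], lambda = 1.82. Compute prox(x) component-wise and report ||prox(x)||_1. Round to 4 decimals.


Soft-thresholding with lambda = 1.82:
prox(-6.3936) = sign(-6.3936)*max(|-6.3936| - 1.82, 0) = -4.5736
prox(5.5392) = sign(5.5392)*max(|5.5392| - 1.82, 0) = 3.7192
prox(5.2172) = sign(5.2172)*max(|5.2172| - 1.82, 0) = 3.3972
prox(-3.9906) = sign(-3.9906)*max(|-3.9906| - 1.82, 0) = -2.1706
prox(x) = [-4.5736, 3.7192, 3.3972, -2.1706]
||prox(x)||_1 = 4.5736 + 3.7192 + 3.3972 + 2.1706 = 13.8606


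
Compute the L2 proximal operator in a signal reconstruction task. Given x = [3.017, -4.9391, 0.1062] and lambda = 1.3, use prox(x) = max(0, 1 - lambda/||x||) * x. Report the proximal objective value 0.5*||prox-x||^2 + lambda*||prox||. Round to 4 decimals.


Step 1: Compute ||x||.
||x|| = 5.7886
Step 2: Compute scaling factor.
scale = max(0, 1 - 1.3/5.7886) = 0.7754
Step 3: prox(x) = [2.3394, -3.8299, 0.0823]
||prox(x)|| = 4.4886
Step 4: Proximal objective.
0.5*||prox-x||^2 = 0.845
lambda*||prox|| = 5.8352
Total = 6.6802


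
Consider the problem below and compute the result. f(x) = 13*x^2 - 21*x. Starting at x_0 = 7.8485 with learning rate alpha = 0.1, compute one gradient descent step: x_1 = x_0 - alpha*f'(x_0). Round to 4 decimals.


We compute the gradient at x_0 and apply the update.
f'(x) = 26*x - 21
f'(7.8485) = 26*7.8485 - 21 = 183.061
x_1 = 7.8485 - 0.1*183.061 = -10.4576


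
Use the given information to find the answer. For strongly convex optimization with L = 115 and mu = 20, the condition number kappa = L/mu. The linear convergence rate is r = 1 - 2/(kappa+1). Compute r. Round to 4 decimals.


Step 1: Compute the condition number.
kappa = L/mu = 115/20 = 5.75
Step 2: Compute the convergence rate.
r = 1 - 2/(kappa + 1) = 1 - 2*mu/(L + mu) = (L - mu)/(L + mu) = 95/135 = 0.7037


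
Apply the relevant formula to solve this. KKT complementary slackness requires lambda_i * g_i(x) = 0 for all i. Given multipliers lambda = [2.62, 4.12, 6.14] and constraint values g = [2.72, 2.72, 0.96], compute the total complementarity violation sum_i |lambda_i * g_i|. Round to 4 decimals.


KKT complementary slackness check:
lambda_1 * g_1 = 2.62 * 2.72 = 7.1264
lambda_2 * g_2 = 4.12 * 2.72 = 11.2064
lambda_3 * g_3 = 6.14 * 0.96 = 5.8944
Total violation = 7.1264 + 11.2064 + 5.8944 = 24.2272


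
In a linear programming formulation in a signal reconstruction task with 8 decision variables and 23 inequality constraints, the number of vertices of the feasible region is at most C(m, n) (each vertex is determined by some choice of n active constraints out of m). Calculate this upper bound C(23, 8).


Each vertex corresponds to some choice of n active constraints out of m, so the number of vertices is at most C(m, n) = m! / (n!(m-n)!).
m = 23, n = 8
Numerator: 23 * 22 * 21 * 20 * 19 * 18 * 17 * 16
Denominator: 8! = 40320
C(23, 8) = 490314


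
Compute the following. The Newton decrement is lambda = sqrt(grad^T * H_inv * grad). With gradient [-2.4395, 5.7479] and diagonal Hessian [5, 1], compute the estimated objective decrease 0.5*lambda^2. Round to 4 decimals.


Step 1: H is diagonal, so H^(-1) * g = [-0.4879, 5.7479].
Step 2: g^T H^(-1) g = sum_i g_i^2 / H_ii
  = (-2.4395)^2/5 + (5.7479)^2/1
  = 1.1902 + 33.0384 = 34.2286
Step 3: Objective decrease = 0.5 * g^T H^(-1) g = 17.1143


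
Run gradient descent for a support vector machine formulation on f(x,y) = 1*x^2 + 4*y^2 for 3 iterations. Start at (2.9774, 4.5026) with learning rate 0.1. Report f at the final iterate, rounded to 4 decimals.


Gradient descent on f(x,y) = 1*x^2 + 4*y^2.
Starting point: (2.9774, 4.5026), alpha = 0.1
Step 1: grad_x = 2*1*2.9774 = 5.9548, grad_y = 2*4*4.5026 = 36.0208
  x_1 = 2.9774 - 0.1*5.9548 = 2.3819
  y_1 = 4.5026 - 0.1*36.0208 = 0.9005
Step 2: grad_x = 2*1*2.3819 = 4.7638, grad_y = 2*4*0.9005 = 7.2042
  x_2 = 2.3819 - 0.1*4.7638 = 1.9055
  y_2 = 0.9005 - 0.1*7.2042 = 0.1801
Step 3: grad_x = 2*1*1.9055 = 3.8111, grad_y = 2*4*0.1801 = 1.4408
  x_3 = 1.9055 - 0.1*3.8111 = 1.5244
  y_3 = 0.1801 - 0.1*1.4408 = 0.036
f(1.5244, 0.036) = 1*1.5244^2 + 4*0.036^2 = 2.3291


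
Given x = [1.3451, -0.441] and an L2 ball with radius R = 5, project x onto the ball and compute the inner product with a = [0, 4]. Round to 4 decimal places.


Step 1: Compute ||x|| (intermediates to 6 decimals).
||x|| = sqrt(1.3451^2 + (-0.441)^2) = 1.415548
Step 2: Project.
Since ||x|| <= R, proj = x (no scaling needed).
proj(x) = [1.3451, -0.441]
Step 3: Dot product.
a^T * proj(x) = 0*1.3451 + 4*(-0.441) = -1.764


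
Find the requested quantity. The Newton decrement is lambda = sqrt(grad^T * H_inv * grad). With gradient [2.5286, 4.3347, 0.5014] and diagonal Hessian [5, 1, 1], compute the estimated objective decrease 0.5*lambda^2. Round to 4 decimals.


Step 1: H is diagonal, so H^(-1) * g = [0.5057, 4.3347, 0.5014].
Step 2: g^T H^(-1) g = sum_i g_i^2 / H_ii
  = (2.5286)^2/5 + (4.3347)^2/1 + (0.5014)^2/1
  = 1.2788 + 18.7896 + 0.2514 = 20.3198
Step 3: Objective decrease = 0.5 * g^T H^(-1) g = 10.1599


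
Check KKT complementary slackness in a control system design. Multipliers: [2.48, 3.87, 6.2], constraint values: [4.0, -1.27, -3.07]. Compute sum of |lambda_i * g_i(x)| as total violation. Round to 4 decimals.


KKT complementary slackness check:
lambda_1 * g_1 = 2.48 * 4.0 = 9.92
lambda_2 * g_2 = 3.87 * -1.27 = -4.9149
lambda_3 * g_3 = 6.2 * -3.07 = -19.034
Total violation = 9.92 + 4.9149 + 19.034 = 33.8689


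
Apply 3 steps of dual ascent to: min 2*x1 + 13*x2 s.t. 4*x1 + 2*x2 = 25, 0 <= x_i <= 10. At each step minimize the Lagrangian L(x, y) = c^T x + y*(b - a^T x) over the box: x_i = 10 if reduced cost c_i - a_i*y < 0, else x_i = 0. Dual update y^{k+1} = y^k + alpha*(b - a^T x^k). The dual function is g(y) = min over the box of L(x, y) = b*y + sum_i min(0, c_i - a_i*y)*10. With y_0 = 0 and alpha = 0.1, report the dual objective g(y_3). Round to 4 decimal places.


Dual ascent for LP: min 2*x1 + 13*x2, 4*x1 + 2*x2 = 25, 0 <= x_i <= 10
Step 1: y^k = 0.0, reduced costs: (2.0, 13.0)
  x^k = (0.0, 0.0), subgradient = b - a^T x = 25.0
  y^{k+1} = 0.0 + 0.1*25.0 = 2.5
Step 2: y^k = 2.5, reduced costs: (-8.0, 8.0)
  x^k = (10.0, 0.0), subgradient = b - a^T x = -15.0
  y^{k+1} = 2.5 + 0.1*-15.0 = 1.0
Step 3: y^k = 1.0, reduced costs: (-2.0, 11.0)
  x^k = (10.0, 0.0), subgradient = b - a^T x = -15.0
  y^{k+1} = 1.0 + 0.1*-15.0 = -0.5
Dual objective at y_3 = -0.5: reduced costs (4.0, 14.0), box minimizer x = (0.0, 0.0)
g(y_3) = b*y + (c1 - a1*y)*x1 + (c2 - a2*y)*x2 = 25*(-0.5) + 4.0*0.0 + 14.0*0.0 = -12.5 + 0.0 + 0.0 = -12.5


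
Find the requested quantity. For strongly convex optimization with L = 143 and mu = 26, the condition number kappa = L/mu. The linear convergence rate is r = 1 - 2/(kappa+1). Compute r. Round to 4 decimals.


Step 1: Compute the condition number.
kappa = L/mu = 143/26 = 5.5
Step 2: Compute the convergence rate.
r = 1 - 2/(kappa + 1) = 1 - 2*mu/(L + mu) = (L - mu)/(L + mu) = 117/169 = 0.6923


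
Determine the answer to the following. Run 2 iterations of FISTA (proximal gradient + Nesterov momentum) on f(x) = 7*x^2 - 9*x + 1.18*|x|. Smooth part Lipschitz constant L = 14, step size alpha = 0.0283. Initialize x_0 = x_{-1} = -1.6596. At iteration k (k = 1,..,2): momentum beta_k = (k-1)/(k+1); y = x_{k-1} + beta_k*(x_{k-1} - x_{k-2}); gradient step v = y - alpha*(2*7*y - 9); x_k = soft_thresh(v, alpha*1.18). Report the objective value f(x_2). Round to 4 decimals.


FISTA on f(x) = 7*x^2 - 9*x + 1.18*|x|
L = 14, alpha = 0.0283
Iteration 1: beta = 0.0, y = -1.6596 + 0.0*(-1.6596 + 1.6596) = -1.6596
  grad(y) = -32.2344, v = y - alpha*grad = -0.7474
  prox(v) = soft_thresh(-0.7474, 0.0334) = -0.714
Iteration 2: beta = 0.3333, y = -0.714 + 0.3333*(-0.714 + 1.6596) = -0.3988
  grad(y) = -14.5827, v = y - alpha*grad = 0.0139
  prox(v) = soft_thresh(0.0139, 0.0334) = 0.0
f(x_2) = 7*0.0^2 - 9*0.0 + 1.18*|0.0| = 0.0


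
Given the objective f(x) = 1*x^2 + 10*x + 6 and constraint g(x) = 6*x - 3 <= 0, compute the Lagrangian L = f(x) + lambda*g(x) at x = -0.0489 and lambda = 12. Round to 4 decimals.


Step 1: Evaluate f(x).
f(-0.0489) = 1*(-0.0489)^2 + 10*(-0.0489) + 6 = 5.5134
Step 2: Evaluate g(x).
g(-0.0489) = 6*-0.0489 - 3 = -3.2934
Step 3: Compute Lagrangian.
L = 5.5134 + 12*-3.2934 = -34.0074


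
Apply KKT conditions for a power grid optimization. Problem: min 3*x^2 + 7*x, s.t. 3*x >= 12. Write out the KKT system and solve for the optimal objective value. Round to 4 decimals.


Step 1: Try lambda = 0 (constraint inactive).
x_unc = -7/(2*3) = -1.1667
Check: 3*-1.1667 = -3.5001 < 12 -- violated!
Step 2: Constraint must be active: 3*x = 12
x* = 12/3 = 4.0
lambda = (2*3*4.0 + 7)/3 = 10.3333
Step 3: Compute optimal value.
f(x*) = 3*4.0^2 + 7*4.0 = 76.0
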